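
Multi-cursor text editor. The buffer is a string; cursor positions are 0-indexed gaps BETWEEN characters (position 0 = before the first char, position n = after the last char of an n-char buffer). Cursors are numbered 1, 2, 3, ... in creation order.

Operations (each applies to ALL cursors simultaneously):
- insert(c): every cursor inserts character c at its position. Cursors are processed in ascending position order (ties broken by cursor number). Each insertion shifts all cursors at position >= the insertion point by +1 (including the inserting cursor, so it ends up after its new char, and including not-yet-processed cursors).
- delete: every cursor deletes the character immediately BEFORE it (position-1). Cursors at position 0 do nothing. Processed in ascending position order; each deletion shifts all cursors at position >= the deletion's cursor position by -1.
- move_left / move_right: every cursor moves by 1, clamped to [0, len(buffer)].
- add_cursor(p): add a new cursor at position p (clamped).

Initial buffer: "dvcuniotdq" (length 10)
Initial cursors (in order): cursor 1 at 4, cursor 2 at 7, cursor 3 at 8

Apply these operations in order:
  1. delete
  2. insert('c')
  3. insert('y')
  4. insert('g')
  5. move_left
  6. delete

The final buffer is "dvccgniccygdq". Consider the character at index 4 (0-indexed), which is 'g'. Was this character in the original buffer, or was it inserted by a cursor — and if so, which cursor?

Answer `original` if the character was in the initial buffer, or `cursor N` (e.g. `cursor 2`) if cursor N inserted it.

Answer: cursor 1

Derivation:
After op 1 (delete): buffer="dvcnidq" (len 7), cursors c1@3 c2@5 c3@5, authorship .......
After op 2 (insert('c')): buffer="dvccniccdq" (len 10), cursors c1@4 c2@8 c3@8, authorship ...1..23..
After op 3 (insert('y')): buffer="dvccyniccyydq" (len 13), cursors c1@5 c2@11 c3@11, authorship ...11..2323..
After op 4 (insert('g')): buffer="dvccygniccyyggdq" (len 16), cursors c1@6 c2@14 c3@14, authorship ...111..232323..
After op 5 (move_left): buffer="dvccygniccyyggdq" (len 16), cursors c1@5 c2@13 c3@13, authorship ...111..232323..
After op 6 (delete): buffer="dvccgniccygdq" (len 13), cursors c1@4 c2@10 c3@10, authorship ...11..2323..
Authorship (.=original, N=cursor N): . . . 1 1 . . 2 3 2 3 . .
Index 4: author = 1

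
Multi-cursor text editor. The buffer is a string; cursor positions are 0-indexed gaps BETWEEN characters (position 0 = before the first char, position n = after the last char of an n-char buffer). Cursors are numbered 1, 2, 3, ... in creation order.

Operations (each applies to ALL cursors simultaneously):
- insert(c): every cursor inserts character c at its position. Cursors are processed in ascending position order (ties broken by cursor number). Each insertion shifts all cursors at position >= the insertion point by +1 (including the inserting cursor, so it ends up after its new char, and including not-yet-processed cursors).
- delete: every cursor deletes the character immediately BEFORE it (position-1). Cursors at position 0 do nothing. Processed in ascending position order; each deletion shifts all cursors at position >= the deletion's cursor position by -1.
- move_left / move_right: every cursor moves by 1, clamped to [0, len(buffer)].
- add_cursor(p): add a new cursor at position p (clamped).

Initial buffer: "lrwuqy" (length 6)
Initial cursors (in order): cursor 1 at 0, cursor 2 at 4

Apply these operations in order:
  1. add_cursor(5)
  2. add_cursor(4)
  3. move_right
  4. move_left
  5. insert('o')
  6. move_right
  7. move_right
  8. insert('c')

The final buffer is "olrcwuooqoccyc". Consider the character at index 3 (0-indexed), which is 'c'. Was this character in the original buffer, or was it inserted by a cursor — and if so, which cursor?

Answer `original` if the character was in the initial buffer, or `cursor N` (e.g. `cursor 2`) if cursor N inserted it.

After op 1 (add_cursor(5)): buffer="lrwuqy" (len 6), cursors c1@0 c2@4 c3@5, authorship ......
After op 2 (add_cursor(4)): buffer="lrwuqy" (len 6), cursors c1@0 c2@4 c4@4 c3@5, authorship ......
After op 3 (move_right): buffer="lrwuqy" (len 6), cursors c1@1 c2@5 c4@5 c3@6, authorship ......
After op 4 (move_left): buffer="lrwuqy" (len 6), cursors c1@0 c2@4 c4@4 c3@5, authorship ......
After op 5 (insert('o')): buffer="olrwuooqoy" (len 10), cursors c1@1 c2@7 c4@7 c3@9, authorship 1....24.3.
After op 6 (move_right): buffer="olrwuooqoy" (len 10), cursors c1@2 c2@8 c4@8 c3@10, authorship 1....24.3.
After op 7 (move_right): buffer="olrwuooqoy" (len 10), cursors c1@3 c2@9 c4@9 c3@10, authorship 1....24.3.
After op 8 (insert('c')): buffer="olrcwuooqoccyc" (len 14), cursors c1@4 c2@12 c4@12 c3@14, authorship 1..1..24.324.3
Authorship (.=original, N=cursor N): 1 . . 1 . . 2 4 . 3 2 4 . 3
Index 3: author = 1

Answer: cursor 1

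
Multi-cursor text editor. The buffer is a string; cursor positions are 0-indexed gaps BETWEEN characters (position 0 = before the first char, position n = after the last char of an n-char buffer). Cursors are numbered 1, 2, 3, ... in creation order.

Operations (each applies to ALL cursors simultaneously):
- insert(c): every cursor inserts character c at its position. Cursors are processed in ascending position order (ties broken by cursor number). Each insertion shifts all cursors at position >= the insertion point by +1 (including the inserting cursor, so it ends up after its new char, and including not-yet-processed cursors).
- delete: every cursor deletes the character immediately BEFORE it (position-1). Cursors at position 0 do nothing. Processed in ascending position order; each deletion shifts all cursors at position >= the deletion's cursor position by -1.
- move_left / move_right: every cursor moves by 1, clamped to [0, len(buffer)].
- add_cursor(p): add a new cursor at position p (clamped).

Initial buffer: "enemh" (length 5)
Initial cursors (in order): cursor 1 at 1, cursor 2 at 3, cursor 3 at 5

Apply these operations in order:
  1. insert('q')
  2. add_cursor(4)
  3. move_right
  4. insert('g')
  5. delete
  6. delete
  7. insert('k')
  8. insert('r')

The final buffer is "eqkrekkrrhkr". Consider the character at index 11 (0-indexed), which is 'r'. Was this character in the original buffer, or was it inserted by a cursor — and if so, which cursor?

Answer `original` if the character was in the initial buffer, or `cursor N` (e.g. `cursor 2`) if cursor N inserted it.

Answer: cursor 3

Derivation:
After op 1 (insert('q')): buffer="eqneqmhq" (len 8), cursors c1@2 c2@5 c3@8, authorship .1..2..3
After op 2 (add_cursor(4)): buffer="eqneqmhq" (len 8), cursors c1@2 c4@4 c2@5 c3@8, authorship .1..2..3
After op 3 (move_right): buffer="eqneqmhq" (len 8), cursors c1@3 c4@5 c2@6 c3@8, authorship .1..2..3
After op 4 (insert('g')): buffer="eqngeqgmghqg" (len 12), cursors c1@4 c4@7 c2@9 c3@12, authorship .1.1.24.2.33
After op 5 (delete): buffer="eqneqmhq" (len 8), cursors c1@3 c4@5 c2@6 c3@8, authorship .1..2..3
After op 6 (delete): buffer="eqeh" (len 4), cursors c1@2 c2@3 c4@3 c3@4, authorship .1..
After op 7 (insert('k')): buffer="eqkekkhk" (len 8), cursors c1@3 c2@6 c4@6 c3@8, authorship .11.24.3
After op 8 (insert('r')): buffer="eqkrekkrrhkr" (len 12), cursors c1@4 c2@9 c4@9 c3@12, authorship .111.2424.33
Authorship (.=original, N=cursor N): . 1 1 1 . 2 4 2 4 . 3 3
Index 11: author = 3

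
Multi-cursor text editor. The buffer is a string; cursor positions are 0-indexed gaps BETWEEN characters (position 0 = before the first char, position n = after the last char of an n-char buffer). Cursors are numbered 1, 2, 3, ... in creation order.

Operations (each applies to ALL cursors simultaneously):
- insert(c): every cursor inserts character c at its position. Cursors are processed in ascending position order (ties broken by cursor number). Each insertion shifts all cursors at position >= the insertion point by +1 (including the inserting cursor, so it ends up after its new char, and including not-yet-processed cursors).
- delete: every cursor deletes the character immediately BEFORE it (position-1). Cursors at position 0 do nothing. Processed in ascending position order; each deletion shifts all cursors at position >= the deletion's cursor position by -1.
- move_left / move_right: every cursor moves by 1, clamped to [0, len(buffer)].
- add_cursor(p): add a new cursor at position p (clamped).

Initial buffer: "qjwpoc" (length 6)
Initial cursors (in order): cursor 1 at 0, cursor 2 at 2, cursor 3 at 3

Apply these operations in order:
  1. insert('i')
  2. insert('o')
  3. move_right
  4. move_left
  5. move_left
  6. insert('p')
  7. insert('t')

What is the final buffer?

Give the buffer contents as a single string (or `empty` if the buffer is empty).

Answer: iptoqjiptowiptopoc

Derivation:
After op 1 (insert('i')): buffer="iqjiwipoc" (len 9), cursors c1@1 c2@4 c3@6, authorship 1..2.3...
After op 2 (insert('o')): buffer="ioqjiowiopoc" (len 12), cursors c1@2 c2@6 c3@9, authorship 11..22.33...
After op 3 (move_right): buffer="ioqjiowiopoc" (len 12), cursors c1@3 c2@7 c3@10, authorship 11..22.33...
After op 4 (move_left): buffer="ioqjiowiopoc" (len 12), cursors c1@2 c2@6 c3@9, authorship 11..22.33...
After op 5 (move_left): buffer="ioqjiowiopoc" (len 12), cursors c1@1 c2@5 c3@8, authorship 11..22.33...
After op 6 (insert('p')): buffer="ipoqjipowipopoc" (len 15), cursors c1@2 c2@7 c3@11, authorship 111..222.333...
After op 7 (insert('t')): buffer="iptoqjiptowiptopoc" (len 18), cursors c1@3 c2@9 c3@14, authorship 1111..2222.3333...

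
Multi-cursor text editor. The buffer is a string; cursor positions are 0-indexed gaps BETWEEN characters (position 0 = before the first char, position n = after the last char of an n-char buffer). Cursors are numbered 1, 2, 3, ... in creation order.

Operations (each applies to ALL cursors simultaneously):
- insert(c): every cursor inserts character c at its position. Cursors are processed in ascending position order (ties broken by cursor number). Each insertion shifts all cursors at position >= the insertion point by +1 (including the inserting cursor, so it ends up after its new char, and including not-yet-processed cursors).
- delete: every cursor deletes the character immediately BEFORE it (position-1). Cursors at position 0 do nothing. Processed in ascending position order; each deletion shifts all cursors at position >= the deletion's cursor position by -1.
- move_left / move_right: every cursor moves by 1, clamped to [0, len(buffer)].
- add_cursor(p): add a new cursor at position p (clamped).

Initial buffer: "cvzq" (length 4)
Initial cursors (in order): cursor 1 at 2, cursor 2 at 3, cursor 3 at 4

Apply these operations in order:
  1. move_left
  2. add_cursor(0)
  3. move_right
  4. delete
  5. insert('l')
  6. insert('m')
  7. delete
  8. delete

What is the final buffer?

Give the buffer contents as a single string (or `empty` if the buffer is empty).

After op 1 (move_left): buffer="cvzq" (len 4), cursors c1@1 c2@2 c3@3, authorship ....
After op 2 (add_cursor(0)): buffer="cvzq" (len 4), cursors c4@0 c1@1 c2@2 c3@3, authorship ....
After op 3 (move_right): buffer="cvzq" (len 4), cursors c4@1 c1@2 c2@3 c3@4, authorship ....
After op 4 (delete): buffer="" (len 0), cursors c1@0 c2@0 c3@0 c4@0, authorship 
After op 5 (insert('l')): buffer="llll" (len 4), cursors c1@4 c2@4 c3@4 c4@4, authorship 1234
After op 6 (insert('m')): buffer="llllmmmm" (len 8), cursors c1@8 c2@8 c3@8 c4@8, authorship 12341234
After op 7 (delete): buffer="llll" (len 4), cursors c1@4 c2@4 c3@4 c4@4, authorship 1234
After op 8 (delete): buffer="" (len 0), cursors c1@0 c2@0 c3@0 c4@0, authorship 

Answer: empty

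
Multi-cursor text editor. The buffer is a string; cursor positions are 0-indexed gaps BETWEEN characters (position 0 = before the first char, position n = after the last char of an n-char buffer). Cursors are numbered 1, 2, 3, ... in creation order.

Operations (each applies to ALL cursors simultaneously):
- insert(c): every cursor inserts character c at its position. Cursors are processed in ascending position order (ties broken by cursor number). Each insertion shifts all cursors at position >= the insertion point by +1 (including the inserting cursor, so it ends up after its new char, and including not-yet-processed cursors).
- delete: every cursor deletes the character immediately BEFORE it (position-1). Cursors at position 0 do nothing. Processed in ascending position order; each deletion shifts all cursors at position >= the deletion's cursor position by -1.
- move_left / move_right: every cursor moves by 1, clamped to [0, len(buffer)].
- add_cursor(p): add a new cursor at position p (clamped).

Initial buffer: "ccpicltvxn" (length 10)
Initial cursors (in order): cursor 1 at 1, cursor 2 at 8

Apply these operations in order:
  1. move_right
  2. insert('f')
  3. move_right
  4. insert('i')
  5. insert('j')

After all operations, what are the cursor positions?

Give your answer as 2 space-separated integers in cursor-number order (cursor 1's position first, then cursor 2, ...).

After op 1 (move_right): buffer="ccpicltvxn" (len 10), cursors c1@2 c2@9, authorship ..........
After op 2 (insert('f')): buffer="ccfpicltvxfn" (len 12), cursors c1@3 c2@11, authorship ..1.......2.
After op 3 (move_right): buffer="ccfpicltvxfn" (len 12), cursors c1@4 c2@12, authorship ..1.......2.
After op 4 (insert('i')): buffer="ccfpiicltvxfni" (len 14), cursors c1@5 c2@14, authorship ..1.1......2.2
After op 5 (insert('j')): buffer="ccfpijicltvxfnij" (len 16), cursors c1@6 c2@16, authorship ..1.11......2.22

Answer: 6 16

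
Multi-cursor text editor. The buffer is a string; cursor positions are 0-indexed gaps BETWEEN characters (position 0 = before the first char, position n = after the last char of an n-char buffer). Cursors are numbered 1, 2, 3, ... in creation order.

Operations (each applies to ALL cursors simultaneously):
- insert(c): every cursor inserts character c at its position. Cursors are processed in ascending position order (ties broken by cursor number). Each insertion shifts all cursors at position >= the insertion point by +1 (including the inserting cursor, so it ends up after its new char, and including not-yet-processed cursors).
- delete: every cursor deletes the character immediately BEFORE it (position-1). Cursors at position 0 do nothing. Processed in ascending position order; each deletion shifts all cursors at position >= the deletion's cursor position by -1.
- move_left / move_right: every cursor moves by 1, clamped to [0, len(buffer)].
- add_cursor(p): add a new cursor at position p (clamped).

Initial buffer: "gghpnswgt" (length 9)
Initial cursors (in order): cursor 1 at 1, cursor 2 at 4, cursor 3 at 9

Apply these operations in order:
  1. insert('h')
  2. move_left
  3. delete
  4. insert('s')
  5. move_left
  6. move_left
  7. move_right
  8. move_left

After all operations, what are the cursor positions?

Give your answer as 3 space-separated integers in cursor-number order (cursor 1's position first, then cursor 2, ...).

Answer: 0 3 9

Derivation:
After op 1 (insert('h')): buffer="ghghphnswgth" (len 12), cursors c1@2 c2@6 c3@12, authorship .1...2.....3
After op 2 (move_left): buffer="ghghphnswgth" (len 12), cursors c1@1 c2@5 c3@11, authorship .1...2.....3
After op 3 (delete): buffer="hghhnswgh" (len 9), cursors c1@0 c2@3 c3@8, authorship 1..2....3
After op 4 (insert('s')): buffer="shghshnswgsh" (len 12), cursors c1@1 c2@5 c3@11, authorship 11..22....33
After op 5 (move_left): buffer="shghshnswgsh" (len 12), cursors c1@0 c2@4 c3@10, authorship 11..22....33
After op 6 (move_left): buffer="shghshnswgsh" (len 12), cursors c1@0 c2@3 c3@9, authorship 11..22....33
After op 7 (move_right): buffer="shghshnswgsh" (len 12), cursors c1@1 c2@4 c3@10, authorship 11..22....33
After op 8 (move_left): buffer="shghshnswgsh" (len 12), cursors c1@0 c2@3 c3@9, authorship 11..22....33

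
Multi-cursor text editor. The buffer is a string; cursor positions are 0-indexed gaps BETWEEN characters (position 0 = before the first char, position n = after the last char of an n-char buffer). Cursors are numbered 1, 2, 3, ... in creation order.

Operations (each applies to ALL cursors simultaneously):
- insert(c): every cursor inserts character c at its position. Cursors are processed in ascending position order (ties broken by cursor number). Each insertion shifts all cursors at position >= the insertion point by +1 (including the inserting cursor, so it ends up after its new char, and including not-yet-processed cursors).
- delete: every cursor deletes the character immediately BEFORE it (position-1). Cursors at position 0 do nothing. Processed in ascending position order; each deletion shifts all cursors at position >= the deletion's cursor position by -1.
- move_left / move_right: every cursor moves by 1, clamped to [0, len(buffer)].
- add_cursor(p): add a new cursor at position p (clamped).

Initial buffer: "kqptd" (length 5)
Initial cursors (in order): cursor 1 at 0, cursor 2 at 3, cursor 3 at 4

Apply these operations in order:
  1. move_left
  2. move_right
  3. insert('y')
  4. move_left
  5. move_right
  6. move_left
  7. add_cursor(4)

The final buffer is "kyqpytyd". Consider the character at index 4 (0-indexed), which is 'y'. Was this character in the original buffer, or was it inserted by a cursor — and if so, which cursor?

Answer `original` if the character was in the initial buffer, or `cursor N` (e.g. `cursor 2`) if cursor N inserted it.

After op 1 (move_left): buffer="kqptd" (len 5), cursors c1@0 c2@2 c3@3, authorship .....
After op 2 (move_right): buffer="kqptd" (len 5), cursors c1@1 c2@3 c3@4, authorship .....
After op 3 (insert('y')): buffer="kyqpytyd" (len 8), cursors c1@2 c2@5 c3@7, authorship .1..2.3.
After op 4 (move_left): buffer="kyqpytyd" (len 8), cursors c1@1 c2@4 c3@6, authorship .1..2.3.
After op 5 (move_right): buffer="kyqpytyd" (len 8), cursors c1@2 c2@5 c3@7, authorship .1..2.3.
After op 6 (move_left): buffer="kyqpytyd" (len 8), cursors c1@1 c2@4 c3@6, authorship .1..2.3.
After op 7 (add_cursor(4)): buffer="kyqpytyd" (len 8), cursors c1@1 c2@4 c4@4 c3@6, authorship .1..2.3.
Authorship (.=original, N=cursor N): . 1 . . 2 . 3 .
Index 4: author = 2

Answer: cursor 2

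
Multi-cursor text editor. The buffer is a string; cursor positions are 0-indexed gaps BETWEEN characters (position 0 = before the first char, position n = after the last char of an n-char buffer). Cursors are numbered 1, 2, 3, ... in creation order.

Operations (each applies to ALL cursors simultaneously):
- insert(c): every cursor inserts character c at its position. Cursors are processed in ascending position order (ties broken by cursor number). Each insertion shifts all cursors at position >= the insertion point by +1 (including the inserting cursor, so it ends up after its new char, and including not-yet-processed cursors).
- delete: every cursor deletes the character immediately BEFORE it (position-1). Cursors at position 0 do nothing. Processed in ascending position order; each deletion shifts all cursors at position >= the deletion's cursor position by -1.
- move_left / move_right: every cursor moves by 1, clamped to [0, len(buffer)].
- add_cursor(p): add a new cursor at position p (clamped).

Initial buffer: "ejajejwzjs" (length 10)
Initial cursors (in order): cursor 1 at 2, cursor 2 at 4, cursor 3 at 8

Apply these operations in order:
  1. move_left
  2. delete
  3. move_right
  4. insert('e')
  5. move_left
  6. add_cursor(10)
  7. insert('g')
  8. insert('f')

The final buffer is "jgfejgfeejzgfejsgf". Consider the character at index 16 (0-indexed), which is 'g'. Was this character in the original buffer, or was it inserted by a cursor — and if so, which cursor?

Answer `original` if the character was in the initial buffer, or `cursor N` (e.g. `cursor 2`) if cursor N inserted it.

Answer: cursor 4

Derivation:
After op 1 (move_left): buffer="ejajejwzjs" (len 10), cursors c1@1 c2@3 c3@7, authorship ..........
After op 2 (delete): buffer="jjejzjs" (len 7), cursors c1@0 c2@1 c3@4, authorship .......
After op 3 (move_right): buffer="jjejzjs" (len 7), cursors c1@1 c2@2 c3@5, authorship .......
After op 4 (insert('e')): buffer="jejeejzejs" (len 10), cursors c1@2 c2@4 c3@8, authorship .1.2...3..
After op 5 (move_left): buffer="jejeejzejs" (len 10), cursors c1@1 c2@3 c3@7, authorship .1.2...3..
After op 6 (add_cursor(10)): buffer="jejeejzejs" (len 10), cursors c1@1 c2@3 c3@7 c4@10, authorship .1.2...3..
After op 7 (insert('g')): buffer="jgejgeejzgejsg" (len 14), cursors c1@2 c2@5 c3@10 c4@14, authorship .11.22...33..4
After op 8 (insert('f')): buffer="jgfejgfeejzgfejsgf" (len 18), cursors c1@3 c2@7 c3@13 c4@18, authorship .111.222...333..44
Authorship (.=original, N=cursor N): . 1 1 1 . 2 2 2 . . . 3 3 3 . . 4 4
Index 16: author = 4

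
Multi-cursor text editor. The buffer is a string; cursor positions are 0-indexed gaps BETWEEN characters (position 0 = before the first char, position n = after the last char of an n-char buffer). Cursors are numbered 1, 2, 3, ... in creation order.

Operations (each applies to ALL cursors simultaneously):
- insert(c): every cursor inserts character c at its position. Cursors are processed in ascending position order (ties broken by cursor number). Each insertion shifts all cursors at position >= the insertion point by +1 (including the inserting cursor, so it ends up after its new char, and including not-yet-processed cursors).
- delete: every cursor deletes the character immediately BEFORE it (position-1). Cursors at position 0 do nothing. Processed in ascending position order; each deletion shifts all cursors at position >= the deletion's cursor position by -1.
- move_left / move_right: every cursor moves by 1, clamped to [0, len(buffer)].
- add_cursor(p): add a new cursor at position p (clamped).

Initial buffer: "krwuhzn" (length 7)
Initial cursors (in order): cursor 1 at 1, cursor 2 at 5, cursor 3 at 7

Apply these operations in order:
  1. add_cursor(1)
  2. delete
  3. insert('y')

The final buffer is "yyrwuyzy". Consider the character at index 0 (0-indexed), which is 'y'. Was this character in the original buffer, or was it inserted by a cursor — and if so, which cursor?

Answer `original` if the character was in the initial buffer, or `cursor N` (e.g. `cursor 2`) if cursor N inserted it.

After op 1 (add_cursor(1)): buffer="krwuhzn" (len 7), cursors c1@1 c4@1 c2@5 c3@7, authorship .......
After op 2 (delete): buffer="rwuz" (len 4), cursors c1@0 c4@0 c2@3 c3@4, authorship ....
After op 3 (insert('y')): buffer="yyrwuyzy" (len 8), cursors c1@2 c4@2 c2@6 c3@8, authorship 14...2.3
Authorship (.=original, N=cursor N): 1 4 . . . 2 . 3
Index 0: author = 1

Answer: cursor 1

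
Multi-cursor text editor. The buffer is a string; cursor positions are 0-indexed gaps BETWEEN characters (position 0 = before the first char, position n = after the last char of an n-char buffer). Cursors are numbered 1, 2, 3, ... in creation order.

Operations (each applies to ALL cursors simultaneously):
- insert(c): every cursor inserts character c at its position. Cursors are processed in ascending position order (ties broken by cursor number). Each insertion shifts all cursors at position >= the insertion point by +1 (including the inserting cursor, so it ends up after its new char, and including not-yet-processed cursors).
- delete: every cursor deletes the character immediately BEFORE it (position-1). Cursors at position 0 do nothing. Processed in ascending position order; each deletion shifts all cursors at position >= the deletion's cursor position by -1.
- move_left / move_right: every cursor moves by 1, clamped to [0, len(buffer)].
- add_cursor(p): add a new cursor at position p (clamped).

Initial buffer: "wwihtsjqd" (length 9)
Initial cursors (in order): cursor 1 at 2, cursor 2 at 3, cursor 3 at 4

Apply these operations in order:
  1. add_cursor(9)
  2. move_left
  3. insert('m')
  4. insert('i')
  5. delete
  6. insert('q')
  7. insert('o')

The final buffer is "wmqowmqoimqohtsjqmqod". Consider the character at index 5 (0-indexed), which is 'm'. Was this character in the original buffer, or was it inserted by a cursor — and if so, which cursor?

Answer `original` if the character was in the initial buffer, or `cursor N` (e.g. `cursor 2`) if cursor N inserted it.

Answer: cursor 2

Derivation:
After op 1 (add_cursor(9)): buffer="wwihtsjqd" (len 9), cursors c1@2 c2@3 c3@4 c4@9, authorship .........
After op 2 (move_left): buffer="wwihtsjqd" (len 9), cursors c1@1 c2@2 c3@3 c4@8, authorship .........
After op 3 (insert('m')): buffer="wmwmimhtsjqmd" (len 13), cursors c1@2 c2@4 c3@6 c4@12, authorship .1.2.3.....4.
After op 4 (insert('i')): buffer="wmiwmiimihtsjqmid" (len 17), cursors c1@3 c2@6 c3@9 c4@16, authorship .11.22.33.....44.
After op 5 (delete): buffer="wmwmimhtsjqmd" (len 13), cursors c1@2 c2@4 c3@6 c4@12, authorship .1.2.3.....4.
After op 6 (insert('q')): buffer="wmqwmqimqhtsjqmqd" (len 17), cursors c1@3 c2@6 c3@9 c4@16, authorship .11.22.33.....44.
After op 7 (insert('o')): buffer="wmqowmqoimqohtsjqmqod" (len 21), cursors c1@4 c2@8 c3@12 c4@20, authorship .111.222.333.....444.
Authorship (.=original, N=cursor N): . 1 1 1 . 2 2 2 . 3 3 3 . . . . . 4 4 4 .
Index 5: author = 2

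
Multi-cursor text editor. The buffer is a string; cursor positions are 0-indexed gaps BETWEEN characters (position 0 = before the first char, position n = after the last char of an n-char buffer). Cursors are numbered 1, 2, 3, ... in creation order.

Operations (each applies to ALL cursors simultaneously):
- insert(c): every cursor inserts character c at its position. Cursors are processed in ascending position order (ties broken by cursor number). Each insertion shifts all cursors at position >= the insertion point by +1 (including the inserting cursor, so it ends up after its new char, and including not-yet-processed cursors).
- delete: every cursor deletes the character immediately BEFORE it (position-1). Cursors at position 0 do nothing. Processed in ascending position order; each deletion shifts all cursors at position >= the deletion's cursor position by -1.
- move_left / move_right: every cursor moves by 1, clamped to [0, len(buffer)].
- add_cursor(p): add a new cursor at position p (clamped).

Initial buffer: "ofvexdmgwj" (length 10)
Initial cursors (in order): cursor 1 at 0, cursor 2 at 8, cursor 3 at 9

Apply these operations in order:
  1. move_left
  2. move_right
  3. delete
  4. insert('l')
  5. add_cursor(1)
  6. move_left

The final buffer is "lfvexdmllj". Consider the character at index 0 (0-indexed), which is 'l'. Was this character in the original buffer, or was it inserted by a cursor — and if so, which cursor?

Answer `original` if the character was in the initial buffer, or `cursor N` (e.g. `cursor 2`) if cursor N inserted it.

After op 1 (move_left): buffer="ofvexdmgwj" (len 10), cursors c1@0 c2@7 c3@8, authorship ..........
After op 2 (move_right): buffer="ofvexdmgwj" (len 10), cursors c1@1 c2@8 c3@9, authorship ..........
After op 3 (delete): buffer="fvexdmj" (len 7), cursors c1@0 c2@6 c3@6, authorship .......
After op 4 (insert('l')): buffer="lfvexdmllj" (len 10), cursors c1@1 c2@9 c3@9, authorship 1......23.
After op 5 (add_cursor(1)): buffer="lfvexdmllj" (len 10), cursors c1@1 c4@1 c2@9 c3@9, authorship 1......23.
After op 6 (move_left): buffer="lfvexdmllj" (len 10), cursors c1@0 c4@0 c2@8 c3@8, authorship 1......23.
Authorship (.=original, N=cursor N): 1 . . . . . . 2 3 .
Index 0: author = 1

Answer: cursor 1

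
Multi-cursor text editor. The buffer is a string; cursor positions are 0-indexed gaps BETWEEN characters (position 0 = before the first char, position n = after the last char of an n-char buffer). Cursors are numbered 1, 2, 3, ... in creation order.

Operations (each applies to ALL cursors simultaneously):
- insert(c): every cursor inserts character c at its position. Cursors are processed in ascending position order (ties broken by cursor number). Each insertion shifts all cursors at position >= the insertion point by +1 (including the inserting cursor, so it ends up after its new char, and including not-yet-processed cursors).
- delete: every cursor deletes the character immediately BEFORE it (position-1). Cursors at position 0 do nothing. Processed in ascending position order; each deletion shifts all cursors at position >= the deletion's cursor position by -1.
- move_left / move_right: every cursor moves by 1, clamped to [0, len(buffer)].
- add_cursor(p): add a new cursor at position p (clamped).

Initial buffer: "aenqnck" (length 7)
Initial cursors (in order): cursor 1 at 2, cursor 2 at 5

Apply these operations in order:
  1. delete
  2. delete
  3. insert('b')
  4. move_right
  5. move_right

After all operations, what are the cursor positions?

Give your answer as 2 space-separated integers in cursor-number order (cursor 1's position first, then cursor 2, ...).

Answer: 3 5

Derivation:
After op 1 (delete): buffer="anqck" (len 5), cursors c1@1 c2@3, authorship .....
After op 2 (delete): buffer="nck" (len 3), cursors c1@0 c2@1, authorship ...
After op 3 (insert('b')): buffer="bnbck" (len 5), cursors c1@1 c2@3, authorship 1.2..
After op 4 (move_right): buffer="bnbck" (len 5), cursors c1@2 c2@4, authorship 1.2..
After op 5 (move_right): buffer="bnbck" (len 5), cursors c1@3 c2@5, authorship 1.2..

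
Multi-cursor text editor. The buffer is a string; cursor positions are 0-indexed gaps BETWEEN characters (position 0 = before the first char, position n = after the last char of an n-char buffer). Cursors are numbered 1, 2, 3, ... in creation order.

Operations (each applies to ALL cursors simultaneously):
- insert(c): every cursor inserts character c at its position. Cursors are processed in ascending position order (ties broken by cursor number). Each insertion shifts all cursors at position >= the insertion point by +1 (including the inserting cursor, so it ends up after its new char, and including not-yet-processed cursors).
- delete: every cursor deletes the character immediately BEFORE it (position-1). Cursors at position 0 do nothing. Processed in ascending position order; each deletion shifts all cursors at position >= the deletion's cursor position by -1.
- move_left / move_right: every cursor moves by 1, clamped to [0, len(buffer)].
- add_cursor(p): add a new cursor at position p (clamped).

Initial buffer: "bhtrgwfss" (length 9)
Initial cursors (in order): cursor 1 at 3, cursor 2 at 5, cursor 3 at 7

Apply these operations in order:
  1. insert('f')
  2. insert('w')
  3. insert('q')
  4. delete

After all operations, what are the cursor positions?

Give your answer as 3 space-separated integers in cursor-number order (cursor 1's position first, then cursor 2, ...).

After op 1 (insert('f')): buffer="bhtfrgfwffss" (len 12), cursors c1@4 c2@7 c3@10, authorship ...1..2..3..
After op 2 (insert('w')): buffer="bhtfwrgfwwffwss" (len 15), cursors c1@5 c2@9 c3@13, authorship ...11..22..33..
After op 3 (insert('q')): buffer="bhtfwqrgfwqwffwqss" (len 18), cursors c1@6 c2@11 c3@16, authorship ...111..222..333..
After op 4 (delete): buffer="bhtfwrgfwwffwss" (len 15), cursors c1@5 c2@9 c3@13, authorship ...11..22..33..

Answer: 5 9 13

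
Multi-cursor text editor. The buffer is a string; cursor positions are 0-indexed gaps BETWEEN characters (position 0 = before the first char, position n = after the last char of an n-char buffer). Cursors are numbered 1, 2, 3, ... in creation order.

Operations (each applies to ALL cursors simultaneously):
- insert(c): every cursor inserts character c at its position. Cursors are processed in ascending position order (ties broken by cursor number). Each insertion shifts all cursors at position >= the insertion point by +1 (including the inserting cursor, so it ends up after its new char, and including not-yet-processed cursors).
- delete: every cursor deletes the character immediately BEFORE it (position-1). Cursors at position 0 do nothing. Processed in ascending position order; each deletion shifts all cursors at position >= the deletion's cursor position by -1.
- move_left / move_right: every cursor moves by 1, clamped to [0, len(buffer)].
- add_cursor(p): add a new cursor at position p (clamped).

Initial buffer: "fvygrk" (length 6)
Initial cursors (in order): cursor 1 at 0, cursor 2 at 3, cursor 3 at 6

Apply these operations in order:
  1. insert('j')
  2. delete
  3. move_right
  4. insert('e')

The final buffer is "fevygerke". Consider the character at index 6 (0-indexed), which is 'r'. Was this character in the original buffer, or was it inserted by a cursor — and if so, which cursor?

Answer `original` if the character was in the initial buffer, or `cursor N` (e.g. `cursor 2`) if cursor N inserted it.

After op 1 (insert('j')): buffer="jfvyjgrkj" (len 9), cursors c1@1 c2@5 c3@9, authorship 1...2...3
After op 2 (delete): buffer="fvygrk" (len 6), cursors c1@0 c2@3 c3@6, authorship ......
After op 3 (move_right): buffer="fvygrk" (len 6), cursors c1@1 c2@4 c3@6, authorship ......
After op 4 (insert('e')): buffer="fevygerke" (len 9), cursors c1@2 c2@6 c3@9, authorship .1...2..3
Authorship (.=original, N=cursor N): . 1 . . . 2 . . 3
Index 6: author = original

Answer: original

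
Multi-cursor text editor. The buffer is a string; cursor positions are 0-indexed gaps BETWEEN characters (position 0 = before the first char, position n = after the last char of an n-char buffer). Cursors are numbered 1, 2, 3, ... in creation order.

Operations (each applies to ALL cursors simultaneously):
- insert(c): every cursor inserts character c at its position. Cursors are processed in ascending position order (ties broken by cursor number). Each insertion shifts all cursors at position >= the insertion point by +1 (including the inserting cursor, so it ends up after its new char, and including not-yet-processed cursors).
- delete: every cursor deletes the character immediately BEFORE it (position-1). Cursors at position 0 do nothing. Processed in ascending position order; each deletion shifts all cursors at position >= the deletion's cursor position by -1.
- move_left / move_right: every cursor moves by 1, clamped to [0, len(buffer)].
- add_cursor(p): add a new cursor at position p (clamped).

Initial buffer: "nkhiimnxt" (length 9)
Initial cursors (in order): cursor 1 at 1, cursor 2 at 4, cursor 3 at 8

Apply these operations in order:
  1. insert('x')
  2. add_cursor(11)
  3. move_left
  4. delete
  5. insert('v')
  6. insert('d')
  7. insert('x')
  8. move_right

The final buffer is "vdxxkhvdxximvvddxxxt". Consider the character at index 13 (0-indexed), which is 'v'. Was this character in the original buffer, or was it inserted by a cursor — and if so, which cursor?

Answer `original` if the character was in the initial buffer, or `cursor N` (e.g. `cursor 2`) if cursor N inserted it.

After op 1 (insert('x')): buffer="nxkhiximnxxt" (len 12), cursors c1@2 c2@6 c3@11, authorship .1...2....3.
After op 2 (add_cursor(11)): buffer="nxkhiximnxxt" (len 12), cursors c1@2 c2@6 c3@11 c4@11, authorship .1...2....3.
After op 3 (move_left): buffer="nxkhiximnxxt" (len 12), cursors c1@1 c2@5 c3@10 c4@10, authorship .1...2....3.
After op 4 (delete): buffer="xkhximxt" (len 8), cursors c1@0 c2@3 c3@6 c4@6, authorship 1..2..3.
After op 5 (insert('v')): buffer="vxkhvximvvxt" (len 12), cursors c1@1 c2@5 c3@10 c4@10, authorship 11..22..343.
After op 6 (insert('d')): buffer="vdxkhvdximvvddxt" (len 16), cursors c1@2 c2@7 c3@14 c4@14, authorship 111..222..34343.
After op 7 (insert('x')): buffer="vdxxkhvdxximvvddxxxt" (len 20), cursors c1@3 c2@9 c3@18 c4@18, authorship 1111..2222..3434343.
After op 8 (move_right): buffer="vdxxkhvdxximvvddxxxt" (len 20), cursors c1@4 c2@10 c3@19 c4@19, authorship 1111..2222..3434343.
Authorship (.=original, N=cursor N): 1 1 1 1 . . 2 2 2 2 . . 3 4 3 4 3 4 3 .
Index 13: author = 4

Answer: cursor 4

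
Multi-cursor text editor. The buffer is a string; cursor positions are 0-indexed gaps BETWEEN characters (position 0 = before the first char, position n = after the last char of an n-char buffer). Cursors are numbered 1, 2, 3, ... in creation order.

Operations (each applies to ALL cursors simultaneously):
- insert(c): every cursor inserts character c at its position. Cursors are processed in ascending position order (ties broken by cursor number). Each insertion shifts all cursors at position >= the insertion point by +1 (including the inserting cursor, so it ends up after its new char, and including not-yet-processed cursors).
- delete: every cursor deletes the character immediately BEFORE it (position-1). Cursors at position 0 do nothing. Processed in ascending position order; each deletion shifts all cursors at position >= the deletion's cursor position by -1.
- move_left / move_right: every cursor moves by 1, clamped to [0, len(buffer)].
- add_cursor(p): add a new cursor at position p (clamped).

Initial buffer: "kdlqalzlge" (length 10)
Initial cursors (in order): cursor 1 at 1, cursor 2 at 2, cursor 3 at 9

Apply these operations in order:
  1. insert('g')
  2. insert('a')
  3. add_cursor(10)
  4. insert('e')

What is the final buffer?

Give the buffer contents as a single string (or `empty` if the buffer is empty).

Answer: kgaedgaelqalezlggaee

Derivation:
After op 1 (insert('g')): buffer="kgdglqalzlgge" (len 13), cursors c1@2 c2@4 c3@12, authorship .1.2.......3.
After op 2 (insert('a')): buffer="kgadgalqalzlggae" (len 16), cursors c1@3 c2@6 c3@15, authorship .11.22.......33.
After op 3 (add_cursor(10)): buffer="kgadgalqalzlggae" (len 16), cursors c1@3 c2@6 c4@10 c3@15, authorship .11.22.......33.
After op 4 (insert('e')): buffer="kgaedgaelqalezlggaee" (len 20), cursors c1@4 c2@8 c4@13 c3@19, authorship .111.222....4...333.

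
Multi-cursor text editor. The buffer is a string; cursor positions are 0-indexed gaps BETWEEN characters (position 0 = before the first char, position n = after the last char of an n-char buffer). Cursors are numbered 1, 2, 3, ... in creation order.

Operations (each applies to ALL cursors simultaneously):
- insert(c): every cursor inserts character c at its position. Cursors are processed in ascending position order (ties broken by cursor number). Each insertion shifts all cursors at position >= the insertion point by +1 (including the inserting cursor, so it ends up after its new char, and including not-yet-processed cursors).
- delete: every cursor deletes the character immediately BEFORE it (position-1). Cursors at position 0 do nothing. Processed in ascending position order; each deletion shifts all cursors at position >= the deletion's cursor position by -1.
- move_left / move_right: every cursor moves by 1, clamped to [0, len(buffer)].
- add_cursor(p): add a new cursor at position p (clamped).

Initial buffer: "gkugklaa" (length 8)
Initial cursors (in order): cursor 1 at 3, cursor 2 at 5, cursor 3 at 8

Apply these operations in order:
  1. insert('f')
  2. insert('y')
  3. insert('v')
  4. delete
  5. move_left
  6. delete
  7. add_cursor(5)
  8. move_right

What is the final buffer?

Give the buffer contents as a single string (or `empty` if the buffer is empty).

After op 1 (insert('f')): buffer="gkufgkflaaf" (len 11), cursors c1@4 c2@7 c3@11, authorship ...1..2...3
After op 2 (insert('y')): buffer="gkufygkfylaafy" (len 14), cursors c1@5 c2@9 c3@14, authorship ...11..22...33
After op 3 (insert('v')): buffer="gkufyvgkfyvlaafyv" (len 17), cursors c1@6 c2@11 c3@17, authorship ...111..222...333
After op 4 (delete): buffer="gkufygkfylaafy" (len 14), cursors c1@5 c2@9 c3@14, authorship ...11..22...33
After op 5 (move_left): buffer="gkufygkfylaafy" (len 14), cursors c1@4 c2@8 c3@13, authorship ...11..22...33
After op 6 (delete): buffer="gkuygkylaay" (len 11), cursors c1@3 c2@6 c3@10, authorship ...1..2...3
After op 7 (add_cursor(5)): buffer="gkuygkylaay" (len 11), cursors c1@3 c4@5 c2@6 c3@10, authorship ...1..2...3
After op 8 (move_right): buffer="gkuygkylaay" (len 11), cursors c1@4 c4@6 c2@7 c3@11, authorship ...1..2...3

Answer: gkuygkylaay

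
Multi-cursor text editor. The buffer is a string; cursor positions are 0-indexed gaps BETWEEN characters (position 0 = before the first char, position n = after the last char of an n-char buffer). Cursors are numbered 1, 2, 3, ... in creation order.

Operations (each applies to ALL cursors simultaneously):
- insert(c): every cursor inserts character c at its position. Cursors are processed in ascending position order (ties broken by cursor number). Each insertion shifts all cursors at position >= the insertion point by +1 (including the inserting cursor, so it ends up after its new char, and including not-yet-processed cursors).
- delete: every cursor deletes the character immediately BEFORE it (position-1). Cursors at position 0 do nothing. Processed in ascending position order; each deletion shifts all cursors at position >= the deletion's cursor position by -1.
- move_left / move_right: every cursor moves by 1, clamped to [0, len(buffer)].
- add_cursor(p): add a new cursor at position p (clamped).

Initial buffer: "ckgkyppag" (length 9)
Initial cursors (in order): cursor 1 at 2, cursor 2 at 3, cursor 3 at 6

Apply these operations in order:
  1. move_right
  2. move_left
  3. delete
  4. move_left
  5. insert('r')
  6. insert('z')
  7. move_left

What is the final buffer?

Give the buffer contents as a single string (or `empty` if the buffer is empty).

Answer: rrzzckrzypag

Derivation:
After op 1 (move_right): buffer="ckgkyppag" (len 9), cursors c1@3 c2@4 c3@7, authorship .........
After op 2 (move_left): buffer="ckgkyppag" (len 9), cursors c1@2 c2@3 c3@6, authorship .........
After op 3 (delete): buffer="ckypag" (len 6), cursors c1@1 c2@1 c3@3, authorship ......
After op 4 (move_left): buffer="ckypag" (len 6), cursors c1@0 c2@0 c3@2, authorship ......
After op 5 (insert('r')): buffer="rrckrypag" (len 9), cursors c1@2 c2@2 c3@5, authorship 12..3....
After op 6 (insert('z')): buffer="rrzzckrzypag" (len 12), cursors c1@4 c2@4 c3@8, authorship 1212..33....
After op 7 (move_left): buffer="rrzzckrzypag" (len 12), cursors c1@3 c2@3 c3@7, authorship 1212..33....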